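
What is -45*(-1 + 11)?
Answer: -450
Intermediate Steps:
-45*(-1 + 11) = -45*10 = -450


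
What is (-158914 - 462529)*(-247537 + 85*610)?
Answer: 121608316341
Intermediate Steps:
(-158914 - 462529)*(-247537 + 85*610) = -621443*(-247537 + 51850) = -621443*(-195687) = 121608316341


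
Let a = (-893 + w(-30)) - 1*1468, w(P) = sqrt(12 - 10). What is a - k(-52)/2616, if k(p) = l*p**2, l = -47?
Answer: -756161/327 + sqrt(2) ≈ -2311.0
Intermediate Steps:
w(P) = sqrt(2)
k(p) = -47*p**2
a = -2361 + sqrt(2) (a = (-893 + sqrt(2)) - 1*1468 = (-893 + sqrt(2)) - 1468 = -2361 + sqrt(2) ≈ -2359.6)
a - k(-52)/2616 = (-2361 + sqrt(2)) - (-47*(-52)**2)/2616 = (-2361 + sqrt(2)) - (-47*2704)/2616 = (-2361 + sqrt(2)) - (-127088)/2616 = (-2361 + sqrt(2)) - 1*(-15886/327) = (-2361 + sqrt(2)) + 15886/327 = -756161/327 + sqrt(2)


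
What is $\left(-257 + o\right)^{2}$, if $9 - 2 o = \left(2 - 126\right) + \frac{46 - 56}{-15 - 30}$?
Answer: $\frac{11771761}{324} \approx 36333.0$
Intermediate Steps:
$o = \frac{1195}{18}$ ($o = \frac{9}{2} - \frac{\left(2 - 126\right) + \frac{46 - 56}{-15 - 30}}{2} = \frac{9}{2} - \frac{-124 - \frac{10}{-15 - 30}}{2} = \frac{9}{2} - \frac{-124 - \frac{10}{-45}}{2} = \frac{9}{2} - \frac{-124 - - \frac{2}{9}}{2} = \frac{9}{2} - \frac{-124 + \frac{2}{9}}{2} = \frac{9}{2} - - \frac{557}{9} = \frac{9}{2} + \frac{557}{9} = \frac{1195}{18} \approx 66.389$)
$\left(-257 + o\right)^{2} = \left(-257 + \frac{1195}{18}\right)^{2} = \left(- \frac{3431}{18}\right)^{2} = \frac{11771761}{324}$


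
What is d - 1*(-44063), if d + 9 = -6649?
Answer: 37405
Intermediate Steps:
d = -6658 (d = -9 - 6649 = -6658)
d - 1*(-44063) = -6658 - 1*(-44063) = -6658 + 44063 = 37405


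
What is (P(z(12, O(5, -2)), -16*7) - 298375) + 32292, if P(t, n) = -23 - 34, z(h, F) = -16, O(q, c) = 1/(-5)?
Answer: -266140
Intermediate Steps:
O(q, c) = -1/5
P(t, n) = -57
(P(z(12, O(5, -2)), -16*7) - 298375) + 32292 = (-57 - 298375) + 32292 = -298432 + 32292 = -266140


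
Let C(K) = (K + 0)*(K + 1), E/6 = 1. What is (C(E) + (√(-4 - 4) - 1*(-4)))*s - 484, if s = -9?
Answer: -898 - 18*I*√2 ≈ -898.0 - 25.456*I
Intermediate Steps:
E = 6 (E = 6*1 = 6)
C(K) = K*(1 + K)
(C(E) + (√(-4 - 4) - 1*(-4)))*s - 484 = (6*(1 + 6) + (√(-4 - 4) - 1*(-4)))*(-9) - 484 = (6*7 + (√(-8) + 4))*(-9) - 484 = (42 + (2*I*√2 + 4))*(-9) - 484 = (42 + (4 + 2*I*√2))*(-9) - 484 = (46 + 2*I*√2)*(-9) - 484 = (-414 - 18*I*√2) - 484 = -898 - 18*I*√2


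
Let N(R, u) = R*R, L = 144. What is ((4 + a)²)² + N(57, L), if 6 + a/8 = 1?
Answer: 1682865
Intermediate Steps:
a = -40 (a = -48 + 8*1 = -48 + 8 = -40)
N(R, u) = R²
((4 + a)²)² + N(57, L) = ((4 - 40)²)² + 57² = ((-36)²)² + 3249 = 1296² + 3249 = 1679616 + 3249 = 1682865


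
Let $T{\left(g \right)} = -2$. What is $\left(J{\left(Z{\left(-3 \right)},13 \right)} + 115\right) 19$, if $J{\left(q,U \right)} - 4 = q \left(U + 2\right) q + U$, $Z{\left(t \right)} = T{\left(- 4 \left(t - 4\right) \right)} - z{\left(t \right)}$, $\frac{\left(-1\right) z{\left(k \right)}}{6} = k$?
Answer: $116508$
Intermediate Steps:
$z{\left(k \right)} = - 6 k$
$Z{\left(t \right)} = -2 + 6 t$ ($Z{\left(t \right)} = -2 - - 6 t = -2 + 6 t$)
$J{\left(q,U \right)} = 4 + U + q^{2} \left(2 + U\right)$ ($J{\left(q,U \right)} = 4 + \left(q \left(U + 2\right) q + U\right) = 4 + \left(q \left(2 + U\right) q + U\right) = 4 + \left(q^{2} \left(2 + U\right) + U\right) = 4 + \left(U + q^{2} \left(2 + U\right)\right) = 4 + U + q^{2} \left(2 + U\right)$)
$\left(J{\left(Z{\left(-3 \right)},13 \right)} + 115\right) 19 = \left(\left(4 + 13 + 2 \left(-2 + 6 \left(-3\right)\right)^{2} + 13 \left(-2 + 6 \left(-3\right)\right)^{2}\right) + 115\right) 19 = \left(\left(4 + 13 + 2 \left(-2 - 18\right)^{2} + 13 \left(-2 - 18\right)^{2}\right) + 115\right) 19 = \left(\left(4 + 13 + 2 \left(-20\right)^{2} + 13 \left(-20\right)^{2}\right) + 115\right) 19 = \left(\left(4 + 13 + 2 \cdot 400 + 13 \cdot 400\right) + 115\right) 19 = \left(\left(4 + 13 + 800 + 5200\right) + 115\right) 19 = \left(6017 + 115\right) 19 = 6132 \cdot 19 = 116508$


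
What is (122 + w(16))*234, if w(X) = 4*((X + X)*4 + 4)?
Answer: 152100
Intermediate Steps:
w(X) = 16 + 32*X (w(X) = 4*((2*X)*4 + 4) = 4*(8*X + 4) = 4*(4 + 8*X) = 16 + 32*X)
(122 + w(16))*234 = (122 + (16 + 32*16))*234 = (122 + (16 + 512))*234 = (122 + 528)*234 = 650*234 = 152100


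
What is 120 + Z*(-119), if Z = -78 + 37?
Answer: 4999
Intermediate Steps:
Z = -41
120 + Z*(-119) = 120 - 41*(-119) = 120 + 4879 = 4999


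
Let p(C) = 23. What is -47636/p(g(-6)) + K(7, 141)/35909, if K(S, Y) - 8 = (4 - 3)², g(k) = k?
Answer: -1710560917/825907 ≈ -2071.1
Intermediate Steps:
K(S, Y) = 9 (K(S, Y) = 8 + (4 - 3)² = 8 + 1² = 8 + 1 = 9)
-47636/p(g(-6)) + K(7, 141)/35909 = -47636/23 + 9/35909 = -1710560917/825907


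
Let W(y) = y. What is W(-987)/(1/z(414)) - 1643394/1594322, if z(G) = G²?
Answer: -134854014889869/797161 ≈ -1.6917e+8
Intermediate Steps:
W(-987)/(1/z(414)) - 1643394/1594322 = -987*414² - 1643394/1594322 = -987/(1/171396) - 1643394*1/1594322 = -987/1/171396 - 821697/797161 = -987*171396 - 821697/797161 = -169167852 - 821697/797161 = -134854014889869/797161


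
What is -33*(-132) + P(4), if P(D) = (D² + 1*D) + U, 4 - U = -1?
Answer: 4381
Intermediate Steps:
U = 5 (U = 4 - 1*(-1) = 4 + 1 = 5)
P(D) = 5 + D + D² (P(D) = (D² + 1*D) + 5 = (D² + D) + 5 = (D + D²) + 5 = 5 + D + D²)
-33*(-132) + P(4) = -33*(-132) + (5 + 4 + 4²) = 4356 + (5 + 4 + 16) = 4356 + 25 = 4381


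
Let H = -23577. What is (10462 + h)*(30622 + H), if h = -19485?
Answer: -63567035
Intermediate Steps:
(10462 + h)*(30622 + H) = (10462 - 19485)*(30622 - 23577) = -9023*7045 = -63567035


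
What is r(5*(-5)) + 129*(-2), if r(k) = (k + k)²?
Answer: 2242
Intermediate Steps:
r(k) = 4*k² (r(k) = (2*k)² = 4*k²)
r(5*(-5)) + 129*(-2) = 4*(5*(-5))² + 129*(-2) = 4*(-25)² - 258 = 4*625 - 258 = 2500 - 258 = 2242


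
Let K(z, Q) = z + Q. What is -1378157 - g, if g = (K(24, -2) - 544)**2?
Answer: -1650641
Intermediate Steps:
K(z, Q) = Q + z
g = 272484 (g = ((-2 + 24) - 544)**2 = (22 - 544)**2 = (-522)**2 = 272484)
-1378157 - g = -1378157 - 1*272484 = -1378157 - 272484 = -1650641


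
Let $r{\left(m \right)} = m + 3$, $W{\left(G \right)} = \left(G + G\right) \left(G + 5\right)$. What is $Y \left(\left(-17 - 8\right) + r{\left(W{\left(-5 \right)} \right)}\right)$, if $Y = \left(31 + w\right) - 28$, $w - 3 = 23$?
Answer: $-638$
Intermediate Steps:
$w = 26$ ($w = 3 + 23 = 26$)
$Y = 29$ ($Y = \left(31 + 26\right) - 28 = 57 - 28 = 29$)
$W{\left(G \right)} = 2 G \left(5 + G\right)$
$r{\left(m \right)} = 3 + m$
$Y \left(\left(-17 - 8\right) + r{\left(W{\left(-5 \right)} \right)}\right) = 29 \left(\left(-17 - 8\right) + \left(3 + 2 \left(-5\right) \left(5 - 5\right)\right)\right) = 29 \left(\left(-17 - 8\right) + \left(3 + 2 \left(-5\right) 0\right)\right) = 29 \left(-25 + \left(3 + 0\right)\right) = 29 \left(-25 + 3\right) = 29 \left(-22\right) = -638$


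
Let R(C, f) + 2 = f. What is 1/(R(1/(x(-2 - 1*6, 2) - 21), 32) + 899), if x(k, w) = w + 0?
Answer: 1/929 ≈ 0.0010764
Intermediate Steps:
x(k, w) = w
R(C, f) = -2 + f
1/(R(1/(x(-2 - 1*6, 2) - 21), 32) + 899) = 1/((-2 + 32) + 899) = 1/(30 + 899) = 1/929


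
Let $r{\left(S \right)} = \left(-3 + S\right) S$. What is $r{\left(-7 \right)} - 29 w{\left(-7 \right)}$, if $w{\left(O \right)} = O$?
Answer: $273$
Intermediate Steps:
$r{\left(S \right)} = S \left(-3 + S\right)$
$r{\left(-7 \right)} - 29 w{\left(-7 \right)} = - 7 \left(-3 - 7\right) - -203 = \left(-7\right) \left(-10\right) + 203 = 70 + 203 = 273$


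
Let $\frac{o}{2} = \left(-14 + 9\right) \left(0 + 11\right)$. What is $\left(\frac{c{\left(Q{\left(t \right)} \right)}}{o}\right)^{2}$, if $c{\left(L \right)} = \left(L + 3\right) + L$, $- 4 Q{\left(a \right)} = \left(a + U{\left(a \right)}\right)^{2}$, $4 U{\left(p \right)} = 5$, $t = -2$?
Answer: $\frac{7569}{12390400} \approx 0.00061088$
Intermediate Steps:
$U{\left(p \right)} = \frac{5}{4}$ ($U{\left(p \right)} = \frac{1}{4} \cdot 5 = \frac{5}{4}$)
$Q{\left(a \right)} = - \frac{\left(\frac{5}{4} + a\right)^{2}}{4}$ ($Q{\left(a \right)} = - \frac{\left(a + \frac{5}{4}\right)^{2}}{4} = - \frac{\left(\frac{5}{4} + a\right)^{2}}{4}$)
$o = -110$ ($o = 2 \left(-14 + 9\right) \left(0 + 11\right) = 2 \left(\left(-5\right) 11\right) = 2 \left(-55\right) = -110$)
$c{\left(L \right)} = 3 + 2 L$ ($c{\left(L \right)} = \left(3 + L\right) + L = 3 + 2 L$)
$\left(\frac{c{\left(Q{\left(t \right)} \right)}}{o}\right)^{2} = \left(\frac{3 + 2 \left(- \frac{\left(5 + 4 \left(-2\right)\right)^{2}}{64}\right)}{-110}\right)^{2} = \left(\left(3 + 2 \left(- \frac{\left(5 - 8\right)^{2}}{64}\right)\right) \left(- \frac{1}{110}\right)\right)^{2} = \left(\left(3 + 2 \left(- \frac{\left(-3\right)^{2}}{64}\right)\right) \left(- \frac{1}{110}\right)\right)^{2} = \left(\left(3 + 2 \left(\left(- \frac{1}{64}\right) 9\right)\right) \left(- \frac{1}{110}\right)\right)^{2} = \left(\left(3 + 2 \left(- \frac{9}{64}\right)\right) \left(- \frac{1}{110}\right)\right)^{2} = \left(\left(3 - \frac{9}{32}\right) \left(- \frac{1}{110}\right)\right)^{2} = \left(\frac{87}{32} \left(- \frac{1}{110}\right)\right)^{2} = \left(- \frac{87}{3520}\right)^{2} = \frac{7569}{12390400}$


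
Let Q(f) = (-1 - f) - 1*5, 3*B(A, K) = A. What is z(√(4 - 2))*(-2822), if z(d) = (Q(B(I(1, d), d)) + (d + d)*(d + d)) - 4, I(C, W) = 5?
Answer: 31042/3 ≈ 10347.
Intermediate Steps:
B(A, K) = A/3
Q(f) = -6 - f (Q(f) = (-1 - f) - 5 = -6 - f)
z(d) = -35/3 + 4*d² (z(d) = ((-6 - 5/3) + (d + d)*(d + d)) - 4 = ((-6 - 1*5/3) + (2*d)*(2*d)) - 4 = ((-6 - 5/3) + 4*d²) - 4 = (-23/3 + 4*d²) - 4 = -35/3 + 4*d²)
z(√(4 - 2))*(-2822) = (-35/3 + 4*(√(4 - 2))²)*(-2822) = (-35/3 + 4*(√2)²)*(-2822) = (-35/3 + 4*2)*(-2822) = (-35/3 + 8)*(-2822) = -11/3*(-2822) = 31042/3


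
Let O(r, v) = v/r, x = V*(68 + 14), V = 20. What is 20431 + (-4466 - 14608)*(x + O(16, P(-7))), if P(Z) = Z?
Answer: -250020673/8 ≈ -3.1253e+7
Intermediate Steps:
x = 1640 (x = 20*(68 + 14) = 20*82 = 1640)
20431 + (-4466 - 14608)*(x + O(16, P(-7))) = 20431 + (-4466 - 14608)*(1640 - 7/16) = 20431 - 19074*(1640 - 7*1/16) = 20431 - 19074*(1640 - 7/16) = 20431 - 19074*26233/16 = 20431 - 250184121/8 = -250020673/8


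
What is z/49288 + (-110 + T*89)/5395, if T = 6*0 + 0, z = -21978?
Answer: -12399299/26590876 ≈ -0.46630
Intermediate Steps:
T = 0 (T = 0 + 0 = 0)
z/49288 + (-110 + T*89)/5395 = -21978/49288 + (-110 + 0*89)/5395 = -21978*1/49288 + (-110 + 0)*(1/5395) = -10989/24644 - 110*1/5395 = -10989/24644 - 22/1079 = -12399299/26590876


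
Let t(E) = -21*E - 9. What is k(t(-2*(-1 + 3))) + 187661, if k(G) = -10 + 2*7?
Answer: 187665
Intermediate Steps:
t(E) = -9 - 21*E
k(G) = 4 (k(G) = -10 + 14 = 4)
k(t(-2*(-1 + 3))) + 187661 = 4 + 187661 = 187665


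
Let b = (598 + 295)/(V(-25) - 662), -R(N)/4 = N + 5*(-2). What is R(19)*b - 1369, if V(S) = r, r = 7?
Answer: -864547/655 ≈ -1319.9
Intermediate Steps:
R(N) = 40 - 4*N (R(N) = -4*(N + 5*(-2)) = -4*(N - 10) = -4*(-10 + N) = 40 - 4*N)
V(S) = 7
b = -893/655 (b = (598 + 295)/(7 - 662) = 893/(-655) = 893*(-1/655) = -893/655 ≈ -1.3634)
R(19)*b - 1369 = (40 - 4*19)*(-893/655) - 1369 = (40 - 76)*(-893/655) - 1369 = -36*(-893/655) - 1369 = 32148/655 - 1369 = -864547/655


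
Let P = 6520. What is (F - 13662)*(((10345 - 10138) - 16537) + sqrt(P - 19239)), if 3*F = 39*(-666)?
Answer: 364485600 - 22320*I*sqrt(12719) ≈ 3.6449e+8 - 2.5172e+6*I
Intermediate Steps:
F = -8658 (F = (39*(-666))/3 = (1/3)*(-25974) = -8658)
(F - 13662)*(((10345 - 10138) - 16537) + sqrt(P - 19239)) = (-8658 - 13662)*(((10345 - 10138) - 16537) + sqrt(6520 - 19239)) = -22320*((207 - 16537) + sqrt(-12719)) = -22320*(-16330 + I*sqrt(12719)) = 364485600 - 22320*I*sqrt(12719)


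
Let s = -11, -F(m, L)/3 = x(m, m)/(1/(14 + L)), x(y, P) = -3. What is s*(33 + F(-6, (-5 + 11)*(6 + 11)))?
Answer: -11847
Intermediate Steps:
F(m, L) = 126 + 9*L (F(m, L) = -(-9)/(1/(14 + L)) = -(-9)*(14 + L) = -3*(-42 - 3*L) = 126 + 9*L)
s*(33 + F(-6, (-5 + 11)*(6 + 11))) = -11*(33 + (126 + 9*((-5 + 11)*(6 + 11)))) = -11*(33 + (126 + 9*(6*17))) = -11*(33 + (126 + 9*102)) = -11*(33 + (126 + 918)) = -11*(33 + 1044) = -11*1077 = -11847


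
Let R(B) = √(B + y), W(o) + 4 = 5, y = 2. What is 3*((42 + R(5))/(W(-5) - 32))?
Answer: -126/31 - 3*√7/31 ≈ -4.3206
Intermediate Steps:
W(o) = 1 (W(o) = -4 + 5 = 1)
R(B) = √(2 + B) (R(B) = √(B + 2) = √(2 + B))
3*((42 + R(5))/(W(-5) - 32)) = 3*((42 + √(2 + 5))/(1 - 32)) = 3*((42 + √7)/(-31)) = 3*((42 + √7)*(-1/31)) = 3*(-42/31 - √7/31) = -126/31 - 3*√7/31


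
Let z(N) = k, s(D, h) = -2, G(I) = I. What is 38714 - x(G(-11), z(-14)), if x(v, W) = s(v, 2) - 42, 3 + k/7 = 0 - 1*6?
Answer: 38758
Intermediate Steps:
k = -63 (k = -21 + 7*(0 - 1*6) = -21 + 7*(0 - 6) = -21 + 7*(-6) = -21 - 42 = -63)
z(N) = -63
x(v, W) = -44 (x(v, W) = -2 - 42 = -44)
38714 - x(G(-11), z(-14)) = 38714 - 1*(-44) = 38714 + 44 = 38758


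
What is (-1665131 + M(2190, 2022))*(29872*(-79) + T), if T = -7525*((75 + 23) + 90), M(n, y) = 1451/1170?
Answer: 1225609867929262/195 ≈ 6.2852e+12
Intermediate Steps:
M(n, y) = 1451/1170 (M(n, y) = 1451*(1/1170) = 1451/1170)
T = -1414700 (T = -7525*(98 + 90) = -7525*188 = -1414700)
(-1665131 + M(2190, 2022))*(29872*(-79) + T) = (-1665131 + 1451/1170)*(29872*(-79) - 1414700) = -1948201819*(-2359888 - 1414700)/1170 = -1948201819/1170*(-3774588) = 1225609867929262/195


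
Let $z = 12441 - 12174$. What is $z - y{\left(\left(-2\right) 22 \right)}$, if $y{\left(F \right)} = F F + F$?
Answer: $-1625$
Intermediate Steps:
$y{\left(F \right)} = F + F^{2}$ ($y{\left(F \right)} = F^{2} + F = F + F^{2}$)
$z = 267$
$z - y{\left(\left(-2\right) 22 \right)} = 267 - \left(-2\right) 22 \left(1 - 44\right) = 267 - - 44 \left(1 - 44\right) = 267 - \left(-44\right) \left(-43\right) = 267 - 1892 = -1625$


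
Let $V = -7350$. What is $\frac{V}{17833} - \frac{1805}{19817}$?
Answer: $- \frac{9360185}{18599819} \approx -0.50324$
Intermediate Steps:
$\frac{V}{17833} - \frac{1805}{19817} = - \frac{7350}{17833} - \frac{1805}{19817} = \left(-7350\right) \frac{1}{17833} - \frac{95}{1043} = - \frac{7350}{17833} - \frac{95}{1043} = - \frac{9360185}{18599819}$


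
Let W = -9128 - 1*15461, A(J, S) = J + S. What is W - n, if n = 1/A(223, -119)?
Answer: -2557257/104 ≈ -24589.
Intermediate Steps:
n = 1/104 (n = 1/(223 - 119) = 1/104 ≈ 0.0096154)
W = -24589 (W = -9128 - 15461 = -24589)
W - n = -24589 - 1*1/104 = -24589 - 1/104 = -2557257/104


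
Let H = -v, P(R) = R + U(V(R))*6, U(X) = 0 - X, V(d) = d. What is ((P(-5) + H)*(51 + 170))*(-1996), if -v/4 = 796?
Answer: -1415541244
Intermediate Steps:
v = -3184 (v = -4*796 = -3184)
U(X) = -X
P(R) = -5*R (P(R) = R - R*6 = R - 6*R = -5*R)
H = 3184 (H = -1*(-3184) = 3184)
((P(-5) + H)*(51 + 170))*(-1996) = ((-5*(-5) + 3184)*(51 + 170))*(-1996) = ((25 + 3184)*221)*(-1996) = (3209*221)*(-1996) = 709189*(-1996) = -1415541244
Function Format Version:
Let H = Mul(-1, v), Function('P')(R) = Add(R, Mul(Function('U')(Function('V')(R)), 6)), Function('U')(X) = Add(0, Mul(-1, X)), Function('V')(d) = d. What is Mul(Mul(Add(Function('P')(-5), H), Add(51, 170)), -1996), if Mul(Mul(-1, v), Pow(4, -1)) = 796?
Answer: -1415541244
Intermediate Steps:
v = -3184 (v = Mul(-4, 796) = -3184)
Function('U')(X) = Mul(-1, X)
Function('P')(R) = Mul(-5, R) (Function('P')(R) = Add(R, Mul(Mul(-1, R), 6)) = Add(R, Mul(-6, R)) = Mul(-5, R))
H = 3184 (H = Mul(-1, -3184) = 3184)
Mul(Mul(Add(Function('P')(-5), H), Add(51, 170)), -1996) = Mul(Mul(Add(Mul(-5, -5), 3184), Add(51, 170)), -1996) = Mul(Mul(Add(25, 3184), 221), -1996) = Mul(Mul(3209, 221), -1996) = Mul(709189, -1996) = -1415541244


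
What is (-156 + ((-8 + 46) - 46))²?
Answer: 26896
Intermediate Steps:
(-156 + ((-8 + 46) - 46))² = (-156 + (38 - 46))² = (-156 - 8)² = (-164)² = 26896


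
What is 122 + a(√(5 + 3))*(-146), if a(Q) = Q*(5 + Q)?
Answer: -1046 - 1460*√2 ≈ -3110.8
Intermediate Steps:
122 + a(√(5 + 3))*(-146) = 122 + (√(5 + 3)*(5 + √(5 + 3)))*(-146) = 122 + (√8*(5 + √8))*(-146) = 122 + ((2*√2)*(5 + 2*√2))*(-146) = 122 + (2*√2*(5 + 2*√2))*(-146) = 122 - 292*√2*(5 + 2*√2)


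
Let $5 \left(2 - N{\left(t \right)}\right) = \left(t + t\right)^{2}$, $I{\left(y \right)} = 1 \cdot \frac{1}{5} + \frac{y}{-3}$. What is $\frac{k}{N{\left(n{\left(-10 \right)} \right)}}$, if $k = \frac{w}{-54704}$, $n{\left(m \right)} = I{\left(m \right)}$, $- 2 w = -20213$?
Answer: $\frac{22739625}{983140288} \approx 0.02313$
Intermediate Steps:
$w = \frac{20213}{2}$ ($w = \left(- \frac{1}{2}\right) \left(-20213\right) = \frac{20213}{2} \approx 10107.0$)
$I{\left(y \right)} = \frac{1}{5} - \frac{y}{3}$ ($I{\left(y \right)} = 1 \cdot \frac{1}{5} + y \left(- \frac{1}{3}\right) = \frac{1}{5} - \frac{y}{3}$)
$n{\left(m \right)} = \frac{1}{5} - \frac{m}{3}$
$k = - \frac{20213}{109408}$ ($k = \frac{20213}{2 \left(-54704\right)} = \frac{20213}{2} \left(- \frac{1}{54704}\right) = - \frac{20213}{109408} \approx -0.18475$)
$N{\left(t \right)} = 2 - \frac{4 t^{2}}{5}$ ($N{\left(t \right)} = 2 - \frac{\left(t + t\right)^{2}}{5} = 2 - \frac{\left(2 t\right)^{2}}{5} = 2 - \frac{4 t^{2}}{5}$)
$\frac{k}{N{\left(n{\left(-10 \right)} \right)}} = - \frac{20213}{109408 \left(2 - \frac{4 \left(\frac{1}{5} - - \frac{10}{3}\right)^{2}}{5}\right)} = - \frac{20213}{109408 \left(2 - \frac{4 \left(\frac{1}{5} + \frac{10}{3}\right)^{2}}{5}\right)} = - \frac{20213}{109408 \left(2 - \frac{4 \left(\frac{53}{15}\right)^{2}}{5}\right)} = - \frac{20213}{109408 \left(2 - \frac{11236}{1125}\right)} = - \frac{20213}{109408 \left(- \frac{8986}{1125}\right)} = \left(- \frac{20213}{109408}\right) \left(- \frac{1125}{8986}\right) = \frac{22739625}{983140288}$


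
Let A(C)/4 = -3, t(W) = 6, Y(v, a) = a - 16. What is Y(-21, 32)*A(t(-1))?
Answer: -192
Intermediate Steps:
Y(v, a) = -16 + a
A(C) = -12 (A(C) = 4*(-3) = -12)
Y(-21, 32)*A(t(-1)) = (-16 + 32)*(-12) = 16*(-12) = -192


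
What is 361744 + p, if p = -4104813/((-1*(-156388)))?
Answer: 56568315859/156388 ≈ 3.6172e+5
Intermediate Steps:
p = -4104813/156388 ≈ -26.248
361744 + p = 361744 - 4104813/156388 = 56568315859/156388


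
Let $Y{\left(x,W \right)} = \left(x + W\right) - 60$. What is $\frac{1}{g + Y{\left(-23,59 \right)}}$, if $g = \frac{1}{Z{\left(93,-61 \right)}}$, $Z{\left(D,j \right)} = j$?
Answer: $- \frac{61}{1465} \approx -0.041638$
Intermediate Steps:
$Y{\left(x,W \right)} = -60 + W + x$ ($Y{\left(x,W \right)} = \left(W + x\right) - 60 = -60 + W + x$)
$g = - \frac{1}{61}$ ($g = \frac{1}{-61} = - \frac{1}{61} \approx -0.016393$)
$\frac{1}{g + Y{\left(-23,59 \right)}} = \frac{1}{- \frac{1}{61} - 24} = \frac{1}{- \frac{1465}{61}} = - \frac{61}{1465}$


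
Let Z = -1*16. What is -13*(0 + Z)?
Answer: 208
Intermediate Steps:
Z = -16
-13*(0 + Z) = -13*(0 - 16) = -13*(-16) = 208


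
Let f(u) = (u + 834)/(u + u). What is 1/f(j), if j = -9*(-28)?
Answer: 84/181 ≈ 0.46409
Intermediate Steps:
j = 252
f(u) = (834 + u)/(2*u) (f(u) = (834 + u)/((2*u)) = (834 + u)*(1/(2*u)) = (834 + u)/(2*u))
1/f(j) = 1/((½)*(834 + 252)/252) = 1/((½)*(1/252)*1086) = 1/(181/84) = 84/181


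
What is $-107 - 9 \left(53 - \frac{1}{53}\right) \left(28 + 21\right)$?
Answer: $- \frac{1243999}{53} \approx -23472.0$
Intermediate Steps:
$-107 - 9 \left(53 - \frac{1}{53}\right) \left(28 + 21\right) = -107 - 9 \left(53 - \frac{1}{53}\right) 49 = -107 - 9 \cdot \frac{2808}{53} \cdot 49 = -107 - \frac{1238328}{53} = - \frac{1243999}{53}$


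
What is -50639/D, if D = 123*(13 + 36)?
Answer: -50639/6027 ≈ -8.4020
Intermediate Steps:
D = 6027 (D = 123*49 = 6027)
-50639/D = -50639/6027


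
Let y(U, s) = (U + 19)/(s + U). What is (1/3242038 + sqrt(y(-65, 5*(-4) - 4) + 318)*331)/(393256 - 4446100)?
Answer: -1/13139474256072 - 331*sqrt(630743)/180351558 ≈ -0.0014576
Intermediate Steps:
y(U, s) = (19 + U)/(U + s)
(1/3242038 + sqrt(y(-65, 5*(-4) - 4) + 318)*331)/(393256 - 4446100) = (1/3242038 + sqrt((19 - 65)/(-65 + (5*(-4) - 4)) + 318)*331)/(393256 - 4446100) = (1/3242038 + sqrt(-46/(-65 + (-20 - 4)) + 318)*331)/(-4052844) = (1/3242038 + sqrt(-46/(-65 - 24) + 318)*331)*(-1/4052844) = (1/3242038 + sqrt(-46/(-89) + 318)*331)*(-1/4052844) = (1/3242038 + sqrt(-1/89*(-46) + 318)*331)*(-1/4052844) = (1/3242038 + sqrt(46/89 + 318)*331)*(-1/4052844) = (1/3242038 + sqrt(28348/89)*331)*(-1/4052844) = (1/3242038 + (2*sqrt(630743)/89)*331)*(-1/4052844) = (1/3242038 + 662*sqrt(630743)/89)*(-1/4052844) = -1/13139474256072 - 331*sqrt(630743)/180351558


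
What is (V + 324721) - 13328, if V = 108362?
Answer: 419755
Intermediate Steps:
(V + 324721) - 13328 = (108362 + 324721) - 13328 = 433083 - 13328 = 419755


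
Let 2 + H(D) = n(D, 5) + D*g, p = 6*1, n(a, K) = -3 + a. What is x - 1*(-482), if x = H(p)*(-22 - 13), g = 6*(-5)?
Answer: 6747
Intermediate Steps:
g = -30
p = 6
H(D) = -5 - 29*D (H(D) = -2 + ((-3 + D) + D*(-30)) = -2 + ((-3 + D) - 30*D) = -2 + (-3 - 29*D) = -5 - 29*D)
x = 6265 (x = (-5 - 29*6)*(-22 - 13) = (-5 - 174)*(-35) = -179*(-35) = 6265)
x - 1*(-482) = 6265 - 1*(-482) = 6265 + 482 = 6747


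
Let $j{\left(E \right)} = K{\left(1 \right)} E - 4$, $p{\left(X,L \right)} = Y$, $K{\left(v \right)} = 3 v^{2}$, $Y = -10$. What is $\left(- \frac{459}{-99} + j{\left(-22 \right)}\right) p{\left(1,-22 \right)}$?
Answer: $\frac{7190}{11} \approx 653.64$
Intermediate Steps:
$p{\left(X,L \right)} = -10$
$j{\left(E \right)} = -4 + 3 E$ ($j{\left(E \right)} = 3 \cdot 1^{2} E - 4 = 3 \cdot 1 E - 4 = 3 E - 4 = -4 + 3 E$)
$\left(- \frac{459}{-99} + j{\left(-22 \right)}\right) p{\left(1,-22 \right)} = \left(- \frac{459}{-99} + \left(-4 + 3 \left(-22\right)\right)\right) \left(-10\right) = \left(\left(-459\right) \left(- \frac{1}{99}\right) - 70\right) \left(-10\right) = \left(\frac{51}{11} - 70\right) \left(-10\right) = \left(- \frac{719}{11}\right) \left(-10\right) = \frac{7190}{11}$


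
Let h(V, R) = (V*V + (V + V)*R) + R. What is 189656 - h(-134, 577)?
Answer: 325759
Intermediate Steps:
h(V, R) = R + V**2 + 2*R*V (h(V, R) = (V**2 + (2*V)*R) + R = (V**2 + 2*R*V) + R = R + V**2 + 2*R*V)
189656 - h(-134, 577) = 189656 - (577 + (-134)**2 + 2*577*(-134)) = 189656 - (577 + 17956 - 154636) = 189656 - 1*(-136103) = 189656 + 136103 = 325759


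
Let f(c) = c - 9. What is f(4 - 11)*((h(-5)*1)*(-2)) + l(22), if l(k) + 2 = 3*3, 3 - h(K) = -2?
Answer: 167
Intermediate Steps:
f(c) = -9 + c
h(K) = 5 (h(K) = 3 - 1*(-2) = 3 + 2 = 5)
l(k) = 7 (l(k) = -2 + 3*3 = -2 + 9 = 7)
f(4 - 11)*((h(-5)*1)*(-2)) + l(22) = (-9 + (4 - 11))*((5*1)*(-2)) + 7 = (-9 - 7)*(5*(-2)) + 7 = -16*(-10) + 7 = 160 + 7 = 167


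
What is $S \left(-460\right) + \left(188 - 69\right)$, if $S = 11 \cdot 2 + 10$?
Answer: $-14601$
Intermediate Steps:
$S = 32$ ($S = 22 + 10 = 32$)
$S \left(-460\right) + \left(188 - 69\right) = 32 \left(-460\right) + \left(188 - 69\right) = -14720 + \left(188 - 69\right) = -14720 + 119 = -14601$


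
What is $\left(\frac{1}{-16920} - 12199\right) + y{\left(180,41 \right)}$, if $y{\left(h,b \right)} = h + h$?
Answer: $- \frac{200315881}{16920} \approx -11839.0$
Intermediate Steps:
$y{\left(h,b \right)} = 2 h$
$\left(\frac{1}{-16920} - 12199\right) + y{\left(180,41 \right)} = \left(\frac{1}{-16920} - 12199\right) + 2 \cdot 180 = \left(- \frac{1}{16920} - 12199\right) + 360 = - \frac{206407081}{16920} + 360 = - \frac{200315881}{16920}$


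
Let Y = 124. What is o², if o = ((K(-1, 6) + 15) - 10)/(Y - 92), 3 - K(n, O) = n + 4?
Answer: 25/1024 ≈ 0.024414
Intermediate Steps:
K(n, O) = -1 - n (K(n, O) = 3 - (n + 4) = 3 - (4 + n) = 3 + (-4 - n) = -1 - n)
o = 5/32 (o = (((-1 - 1*(-1)) + 15) - 10)/(124 - 92) = (((-1 + 1) + 15) - 10)/32 = ((0 + 15) - 10)*(1/32) = (15 - 10)*(1/32) = 5*(1/32) = 5/32 ≈ 0.15625)
o² = (5/32)² = 25/1024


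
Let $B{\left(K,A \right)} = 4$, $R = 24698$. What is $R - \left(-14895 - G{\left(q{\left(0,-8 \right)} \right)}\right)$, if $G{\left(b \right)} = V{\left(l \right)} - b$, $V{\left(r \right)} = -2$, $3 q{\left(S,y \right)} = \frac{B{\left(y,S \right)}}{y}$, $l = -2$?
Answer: $\frac{237547}{6} \approx 39591.0$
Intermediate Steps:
$q{\left(S,y \right)} = \frac{4}{3 y}$ ($q{\left(S,y \right)} = \frac{4 \frac{1}{y}}{3} = \frac{4}{3 y}$)
$G{\left(b \right)} = -2 - b$
$R - \left(-14895 - G{\left(q{\left(0,-8 \right)} \right)}\right) = 24698 - \left(-14895 - \left(-2 - \frac{4}{3 \left(-8\right)}\right)\right) = 24698 - \left(-14895 - \left(-2 - \frac{4}{3} \left(- \frac{1}{8}\right)\right)\right) = 24698 - \left(-14895 - \left(-2 - - \frac{1}{6}\right)\right) = 24698 - \left(-14895 - \left(-2 + \frac{1}{6}\right)\right) = 24698 - \left(-14895 - - \frac{11}{6}\right) = 24698 - \left(-14895 + \frac{11}{6}\right) = 24698 - - \frac{89359}{6} = 24698 + \frac{89359}{6} = \frac{237547}{6}$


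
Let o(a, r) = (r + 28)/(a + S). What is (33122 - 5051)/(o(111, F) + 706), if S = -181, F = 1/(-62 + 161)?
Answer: 194532030/4889807 ≈ 39.783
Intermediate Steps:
F = 1/99 ≈ 0.010101
o(a, r) = (28 + r)/(-181 + a) (o(a, r) = (r + 28)/(a - 181) = (28 + r)/(-181 + a))
(33122 - 5051)/(o(111, F) + 706) = (33122 - 5051)/((28 + 1/99)/(-181 + 111) + 706) = 28071/((2773/99)/(-70) + 706) = 28071/(-1/70*2773/99 + 706) = 28071/(-2773/6930 + 706) = 28071/(4889807/6930) = 28071*(6930/4889807) = 194532030/4889807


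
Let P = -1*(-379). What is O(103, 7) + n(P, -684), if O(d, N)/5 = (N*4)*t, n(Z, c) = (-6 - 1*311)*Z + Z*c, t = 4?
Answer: -378819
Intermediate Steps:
P = 379
n(Z, c) = -317*Z + Z*c (n(Z, c) = (-6 - 311)*Z + Z*c = -317*Z + Z*c)
O(d, N) = 80*N (O(d, N) = 5*((N*4)*4) = 5*((4*N)*4) = 5*(16*N) = 80*N)
O(103, 7) + n(P, -684) = 80*7 + 379*(-317 - 684) = 560 + 379*(-1001) = 560 - 379379 = -378819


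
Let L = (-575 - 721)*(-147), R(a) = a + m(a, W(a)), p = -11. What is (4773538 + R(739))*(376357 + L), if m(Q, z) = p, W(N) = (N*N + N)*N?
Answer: 2706383393154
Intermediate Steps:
W(N) = N*(N + N²) (W(N) = (N² + N)*N = (N + N²)*N = N*(N + N²))
m(Q, z) = -11
R(a) = -11 + a (R(a) = a - 11 = -11 + a)
L = 190512 (L = -1296*(-147) = 190512)
(4773538 + R(739))*(376357 + L) = (4773538 + (-11 + 739))*(376357 + 190512) = (4773538 + 728)*566869 = 4774266*566869 = 2706383393154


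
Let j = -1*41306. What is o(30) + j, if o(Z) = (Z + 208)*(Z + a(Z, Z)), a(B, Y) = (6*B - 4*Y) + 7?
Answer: -18220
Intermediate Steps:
a(B, Y) = 7 - 4*Y + 6*B (a(B, Y) = (-4*Y + 6*B) + 7 = 7 - 4*Y + 6*B)
j = -41306
o(Z) = (7 + 3*Z)*(208 + Z) (o(Z) = (Z + 208)*(Z + (7 - 4*Z + 6*Z)) = (208 + Z)*(Z + (7 + 2*Z)) = (208 + Z)*(7 + 3*Z) = (7 + 3*Z)*(208 + Z))
o(30) + j = (1456 + 3*30² + 631*30) - 41306 = (1456 + 3*900 + 18930) - 41306 = (1456 + 2700 + 18930) - 41306 = 23086 - 41306 = -18220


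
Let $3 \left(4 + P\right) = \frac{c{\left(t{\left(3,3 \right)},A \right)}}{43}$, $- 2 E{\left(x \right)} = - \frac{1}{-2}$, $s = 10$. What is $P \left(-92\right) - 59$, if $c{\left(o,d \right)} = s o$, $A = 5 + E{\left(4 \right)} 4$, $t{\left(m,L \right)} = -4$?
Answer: $\frac{43541}{129} \approx 337.53$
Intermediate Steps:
$E{\left(x \right)} = - \frac{1}{4}$ ($E{\left(x \right)} = - \frac{\left(-1\right) \frac{1}{-2}}{2} = - \frac{\left(-1\right) \left(- \frac{1}{2}\right)}{2} = \left(- \frac{1}{2}\right) \frac{1}{2} = - \frac{1}{4}$)
$A = 4$ ($A = 5 - 1 = 4$)
$c{\left(o,d \right)} = 10 o$
$P = - \frac{556}{129}$ ($P = -4 + \frac{10 \left(-4\right) \frac{1}{43}}{3} = -4 + \frac{\left(-40\right) \frac{1}{43}}{3} = -4 + \frac{1}{3} \left(- \frac{40}{43}\right) = -4 - \frac{40}{129} = - \frac{556}{129} \approx -4.3101$)
$P \left(-92\right) - 59 = \left(- \frac{556}{129}\right) \left(-92\right) - 59 = \frac{51152}{129} - 59 = \frac{43541}{129}$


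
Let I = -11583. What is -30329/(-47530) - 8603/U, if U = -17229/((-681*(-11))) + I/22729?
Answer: 5802927048377653/1894728766735 ≈ 3062.7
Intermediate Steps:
U = -159455398/56754313 (U = -17229/((-681*(-11))) - 11583/22729 = -17229/7491 - 11583*1/22729 = -17229*1/7491 - 11583/22729 = -5743/2497 - 11583/22729 = -159455398/56754313 ≈ -2.8096)
-30329/(-47530) - 8603/U = -30329/(-47530) - 8603/(-159455398/56754313) = -30329*(-1/47530) - 8603*(-56754313/159455398) = 30329/47530 + 488257354739/159455398 = 5802927048377653/1894728766735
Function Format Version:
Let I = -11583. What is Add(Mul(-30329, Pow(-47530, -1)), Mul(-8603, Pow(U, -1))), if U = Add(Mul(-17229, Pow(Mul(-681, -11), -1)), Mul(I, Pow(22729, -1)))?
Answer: Rational(5802927048377653, 1894728766735) ≈ 3062.7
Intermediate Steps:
U = Rational(-159455398, 56754313) (U = Add(Mul(-17229, Pow(Mul(-681, -11), -1)), Mul(-11583, Pow(22729, -1))) = Add(Mul(-17229, Pow(7491, -1)), Mul(-11583, Rational(1, 22729))) = Add(Mul(-17229, Rational(1, 7491)), Rational(-11583, 22729)) = Add(Rational(-5743, 2497), Rational(-11583, 22729)) = Rational(-159455398, 56754313) ≈ -2.8096)
Add(Mul(-30329, Pow(-47530, -1)), Mul(-8603, Pow(U, -1))) = Add(Mul(-30329, Pow(-47530, -1)), Mul(-8603, Pow(Rational(-159455398, 56754313), -1))) = Add(Mul(-30329, Rational(-1, 47530)), Mul(-8603, Rational(-56754313, 159455398))) = Add(Rational(30329, 47530), Rational(488257354739, 159455398)) = Rational(5802927048377653, 1894728766735)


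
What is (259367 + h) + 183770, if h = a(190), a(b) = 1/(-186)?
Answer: 82423481/186 ≈ 4.4314e+5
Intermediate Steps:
a(b) = -1/186
h = -1/186 ≈ -0.0053763
(259367 + h) + 183770 = (259367 - 1/186) + 183770 = 48242261/186 + 183770 = 82423481/186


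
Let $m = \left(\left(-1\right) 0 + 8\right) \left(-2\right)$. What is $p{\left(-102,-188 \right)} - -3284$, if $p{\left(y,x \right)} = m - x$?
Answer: $3456$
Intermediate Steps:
$m = -16$ ($m = \left(0 + 8\right) \left(-2\right) = 8 \left(-2\right) = -16$)
$p{\left(y,x \right)} = -16 - x$
$p{\left(-102,-188 \right)} - -3284 = \left(-16 - -188\right) - -3284 = \left(-16 + 188\right) + 3284 = 172 + 3284 = 3456$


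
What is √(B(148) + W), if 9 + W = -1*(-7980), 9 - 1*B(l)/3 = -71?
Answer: √8211 ≈ 90.615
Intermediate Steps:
B(l) = 240 (B(l) = 27 - 3*(-71) = 27 + 213 = 240)
W = 7971 (W = -9 - 1*(-7980) = -9 + 7980 = 7971)
√(B(148) + W) = √(240 + 7971) = √8211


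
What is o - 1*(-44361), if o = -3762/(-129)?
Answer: 1908777/43 ≈ 44390.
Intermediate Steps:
o = 1254/43 (o = -3762*(-1)/129 = -171*(-22/129) = 1254/43 ≈ 29.163)
o - 1*(-44361) = 1254/43 - 1*(-44361) = 1254/43 + 44361 = 1908777/43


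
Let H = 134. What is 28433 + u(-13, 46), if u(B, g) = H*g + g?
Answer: 34643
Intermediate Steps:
u(B, g) = 135*g (u(B, g) = 134*g + g = 135*g)
28433 + u(-13, 46) = 28433 + 135*46 = 28433 + 6210 = 34643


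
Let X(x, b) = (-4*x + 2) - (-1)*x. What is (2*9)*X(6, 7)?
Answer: -288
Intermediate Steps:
X(x, b) = 2 - 3*x (X(x, b) = (2 - 4*x) + x = 2 - 3*x)
(2*9)*X(6, 7) = (2*9)*(2 - 3*6) = 18*(2 - 18) = 18*(-16) = -288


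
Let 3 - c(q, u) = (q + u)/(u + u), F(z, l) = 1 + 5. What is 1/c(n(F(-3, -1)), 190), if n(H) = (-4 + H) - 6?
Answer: 190/477 ≈ 0.39832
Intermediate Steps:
F(z, l) = 6
n(H) = -10 + H
c(q, u) = 3 - (q + u)/(2*u) (c(q, u) = 3 - (q + u)/(u + u) = 3 - (q + u)/(2*u))
1/c(n(F(-3, -1)), 190) = 1/((½)*(-(-10 + 6) + 5*190)/190) = 1/((½)*(1/190)*(-1*(-4) + 950)) = 1/((½)*(1/190)*(4 + 950)) = 1/((½)*(1/190)*954) = 1/(477/190) = 190/477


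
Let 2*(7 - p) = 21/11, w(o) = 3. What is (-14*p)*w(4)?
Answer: -2793/11 ≈ -253.91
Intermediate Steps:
p = 133/22 (p = 7 - 21/(2*11) = 7 - ½*21/11 = 7 - 21/22 = 133/22 ≈ 6.0455)
(-14*p)*w(4) = -14*133/22*3 = -931/11*3 = -2793/11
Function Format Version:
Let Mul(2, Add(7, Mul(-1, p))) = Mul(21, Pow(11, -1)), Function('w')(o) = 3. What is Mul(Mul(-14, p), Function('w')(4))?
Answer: Rational(-2793, 11) ≈ -253.91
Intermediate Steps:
p = Rational(133, 22) (p = Add(7, Mul(Rational(-1, 2), Mul(21, Pow(11, -1)))) = Add(7, Mul(Rational(-1, 2), Mul(21, Rational(1, 11)))) = Add(7, Mul(Rational(-1, 2), Rational(21, 11))) = Add(7, Rational(-21, 22)) = Rational(133, 22) ≈ 6.0455)
Mul(Mul(-14, p), Function('w')(4)) = Mul(Mul(-14, Rational(133, 22)), 3) = Mul(Rational(-931, 11), 3) = Rational(-2793, 11)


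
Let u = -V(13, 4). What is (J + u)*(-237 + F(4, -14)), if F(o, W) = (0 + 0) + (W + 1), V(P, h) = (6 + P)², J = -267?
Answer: 157000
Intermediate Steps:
F(o, W) = 1 + W (F(o, W) = 0 + (1 + W) = 1 + W)
u = -361 (u = -(6 + 13)² = -1*19² = -1*361 = -361)
(J + u)*(-237 + F(4, -14)) = (-267 - 361)*(-237 + (1 - 14)) = -628*(-237 - 13) = -628*(-250) = 157000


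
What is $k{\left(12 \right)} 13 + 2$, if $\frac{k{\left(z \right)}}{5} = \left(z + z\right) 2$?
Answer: $3122$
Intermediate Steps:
$k{\left(z \right)} = 20 z$ ($k{\left(z \right)} = 5 \left(z + z\right) 2 = 5 \cdot 2 z 2 = 5 \cdot 4 z = 20 z$)
$k{\left(12 \right)} 13 + 2 = 20 \cdot 12 \cdot 13 + 2 = 240 \cdot 13 + 2 = 3120 + 2 = 3122$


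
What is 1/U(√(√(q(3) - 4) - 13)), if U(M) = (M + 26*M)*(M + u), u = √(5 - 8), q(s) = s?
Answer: -I/(27 + 351*I + 27*√3*√(-13 + I)) ≈ -0.0019161 - 0.00012343*I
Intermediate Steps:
u = I*√3 (u = √(-3) = I*√3 ≈ 1.732*I)
U(M) = 27*M*(M + I*√3) (U(M) = (M + 26*M)*(M + I*√3) = (27*M)*(M + I*√3) = 27*M*(M + I*√3))
1/U(√(√(q(3) - 4) - 13)) = 1/(27*√(√(3 - 4) - 13)*(√(√(3 - 4) - 13) + I*√3)) = 1/(27*√(√(-1) - 13)*(√(√(-1) - 13) + I*√3)) = 1/(27*√(I - 13)*(√(I - 13) + I*√3)) = 1/(27*√(-13 + I)*(√(-13 + I) + I*√3))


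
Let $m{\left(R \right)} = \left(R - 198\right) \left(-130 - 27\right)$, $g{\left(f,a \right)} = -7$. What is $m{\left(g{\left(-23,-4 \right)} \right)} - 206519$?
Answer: $-174334$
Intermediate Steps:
$m{\left(R \right)} = 31086 - 157 R$ ($m{\left(R \right)} = \left(-198 + R\right) \left(-157\right) = 31086 - 157 R$)
$m{\left(g{\left(-23,-4 \right)} \right)} - 206519 = \left(31086 - -1099\right) - 206519 = \left(31086 + 1099\right) - 206519 = 32185 - 206519 = -174334$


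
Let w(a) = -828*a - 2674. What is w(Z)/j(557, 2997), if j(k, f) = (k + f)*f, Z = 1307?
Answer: -542435/5325669 ≈ -0.10185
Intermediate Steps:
w(a) = -2674 - 828*a
j(k, f) = f*(f + k) (j(k, f) = (f + k)*f = f*(f + k))
w(Z)/j(557, 2997) = (-2674 - 828*1307)/((2997*(2997 + 557))) = (-2674 - 1082196)/((2997*3554)) = -1084870/10651338 = -1084870*1/10651338 = -542435/5325669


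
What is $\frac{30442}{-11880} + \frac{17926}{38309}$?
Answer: $- \frac{476620849}{227555460} \approx -2.0945$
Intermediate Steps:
$\frac{30442}{-11880} + \frac{17926}{38309} = 30442 \left(- \frac{1}{11880}\right) + 17926 \cdot \frac{1}{38309} = - \frac{15221}{5940} + \frac{17926}{38309} = - \frac{476620849}{227555460}$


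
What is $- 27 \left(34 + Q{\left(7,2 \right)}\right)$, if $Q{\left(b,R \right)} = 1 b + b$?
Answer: $-1296$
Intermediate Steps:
$Q{\left(b,R \right)} = 2 b$ ($Q{\left(b,R \right)} = b + b = 2 b$)
$- 27 \left(34 + Q{\left(7,2 \right)}\right) = - 27 \left(34 + 2 \cdot 7\right) = - 27 \left(34 + 14\right) = \left(-27\right) 48 = -1296$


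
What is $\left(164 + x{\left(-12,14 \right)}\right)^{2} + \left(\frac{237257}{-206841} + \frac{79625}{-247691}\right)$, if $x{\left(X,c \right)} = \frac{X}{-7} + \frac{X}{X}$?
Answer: $\frac{69769501531041071}{2510400052419} \approx 27792.0$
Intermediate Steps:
$x{\left(X,c \right)} = 1 - \frac{X}{7}$ ($x{\left(X,c \right)} = X \left(- \frac{1}{7}\right) + 1 = - \frac{X}{7} + 1 = 1 - \frac{X}{7}$)
$\left(164 + x{\left(-12,14 \right)}\right)^{2} + \left(\frac{237257}{-206841} + \frac{79625}{-247691}\right) = \left(164 + \left(1 - - \frac{12}{7}\right)\right)^{2} + \left(\frac{237257}{-206841} + \frac{79625}{-247691}\right) = \left(164 + \left(1 + \frac{12}{7}\right)\right)^{2} + \left(237257 \left(- \frac{1}{206841}\right) + 79625 \left(- \frac{1}{247691}\right)\right) = \left(164 + \frac{19}{7}\right)^{2} - \frac{75236138212}{51232654131} = \left(\frac{1167}{7}\right)^{2} - \frac{75236138212}{51232654131} = \frac{1361889}{49} - \frac{75236138212}{51232654131} = \frac{69769501531041071}{2510400052419}$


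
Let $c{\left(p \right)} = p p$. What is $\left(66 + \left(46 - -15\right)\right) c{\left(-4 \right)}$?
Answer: $2032$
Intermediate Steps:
$c{\left(p \right)} = p^{2}$
$\left(66 + \left(46 - -15\right)\right) c{\left(-4 \right)} = \left(66 + \left(46 - -15\right)\right) \left(-4\right)^{2} = \left(66 + \left(46 + 15\right)\right) 16 = \left(66 + 61\right) 16 = 127 \cdot 16 = 2032$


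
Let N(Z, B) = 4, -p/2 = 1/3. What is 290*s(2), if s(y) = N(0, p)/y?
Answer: 580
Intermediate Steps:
p = -2/3 ≈ -0.66667
s(y) = 4/y
290*s(2) = 290*(4/2) = 290*(4*(1/2)) = 290*2 = 580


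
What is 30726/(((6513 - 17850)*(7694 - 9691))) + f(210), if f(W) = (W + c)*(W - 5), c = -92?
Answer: 182553788212/7546663 ≈ 24190.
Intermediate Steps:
f(W) = (-92 + W)*(-5 + W) (f(W) = (W - 92)*(W - 5) = (-92 + W)*(-5 + W))
30726/(((6513 - 17850)*(7694 - 9691))) + f(210) = 30726/(((6513 - 17850)*(7694 - 9691))) + (460 + 210² - 97*210) = 30726/((-11337*(-1997))) + (460 + 44100 - 20370) = 30726/22639989 + 24190 = 30726*(1/22639989) + 24190 = 10242/7546663 + 24190 = 182553788212/7546663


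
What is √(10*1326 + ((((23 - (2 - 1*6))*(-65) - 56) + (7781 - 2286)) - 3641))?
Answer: √13303 ≈ 115.34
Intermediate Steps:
√(10*1326 + ((((23 - (2 - 1*6))*(-65) - 56) + (7781 - 2286)) - 3641)) = √(13260 + ((((23 - (2 - 6))*(-65) - 56) + 5495) - 3641)) = √(13260 + ((((23 - 1*(-4))*(-65) - 56) + 5495) - 3641)) = √(13260 + ((((23 + 4)*(-65) - 56) + 5495) - 3641)) = √(13260 + (((27*(-65) - 56) + 5495) - 3641)) = √(13260 + (((-1755 - 56) + 5495) - 3641)) = √(13260 + ((-1811 + 5495) - 3641)) = √(13260 + (3684 - 3641)) = √(13260 + 43) = √13303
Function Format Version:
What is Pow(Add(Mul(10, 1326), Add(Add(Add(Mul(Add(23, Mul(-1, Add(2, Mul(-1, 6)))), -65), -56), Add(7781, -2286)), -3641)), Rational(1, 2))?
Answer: Pow(13303, Rational(1, 2)) ≈ 115.34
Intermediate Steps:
Pow(Add(Mul(10, 1326), Add(Add(Add(Mul(Add(23, Mul(-1, Add(2, Mul(-1, 6)))), -65), -56), Add(7781, -2286)), -3641)), Rational(1, 2)) = Pow(Add(13260, Add(Add(Add(Mul(Add(23, Mul(-1, Add(2, -6))), -65), -56), 5495), -3641)), Rational(1, 2)) = Pow(Add(13260, Add(Add(Add(Mul(Add(23, Mul(-1, -4)), -65), -56), 5495), -3641)), Rational(1, 2)) = Pow(Add(13260, Add(Add(Add(Mul(Add(23, 4), -65), -56), 5495), -3641)), Rational(1, 2)) = Pow(Add(13260, Add(Add(Add(Mul(27, -65), -56), 5495), -3641)), Rational(1, 2)) = Pow(Add(13260, Add(Add(Add(-1755, -56), 5495), -3641)), Rational(1, 2)) = Pow(Add(13260, Add(Add(-1811, 5495), -3641)), Rational(1, 2)) = Pow(Add(13260, Add(3684, -3641)), Rational(1, 2)) = Pow(Add(13260, 43), Rational(1, 2)) = Pow(13303, Rational(1, 2))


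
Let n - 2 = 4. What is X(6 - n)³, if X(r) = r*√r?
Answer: 0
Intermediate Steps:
n = 6 (n = 2 + 4 = 6)
X(r) = r^(3/2)
X(6 - n)³ = ((6 - 1*6)^(3/2))³ = ((6 - 6)^(3/2))³ = (0^(3/2))³ = 0³ = 0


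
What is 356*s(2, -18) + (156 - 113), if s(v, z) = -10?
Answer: -3517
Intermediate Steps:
356*s(2, -18) + (156 - 113) = 356*(-10) + (156 - 113) = -3560 + 43 = -3517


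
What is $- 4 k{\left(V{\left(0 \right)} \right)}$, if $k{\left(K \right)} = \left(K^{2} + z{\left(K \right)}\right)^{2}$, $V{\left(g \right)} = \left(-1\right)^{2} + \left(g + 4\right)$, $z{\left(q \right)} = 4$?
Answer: $-3364$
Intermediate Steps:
$V{\left(g \right)} = 5 + g$ ($V{\left(g \right)} = 1 + \left(4 + g\right) = 5 + g$)
$k{\left(K \right)} = \left(4 + K^{2}\right)^{2}$ ($k{\left(K \right)} = \left(K^{2} + 4\right)^{2} = \left(4 + K^{2}\right)^{2}$)
$- 4 k{\left(V{\left(0 \right)} \right)} = - 4 \left(4 + \left(5 + 0\right)^{2}\right)^{2} = - 4 \left(4 + 5^{2}\right)^{2} = - 4 \left(4 + 25\right)^{2} = - 4 \cdot 29^{2} = \left(-4\right) 841 = -3364$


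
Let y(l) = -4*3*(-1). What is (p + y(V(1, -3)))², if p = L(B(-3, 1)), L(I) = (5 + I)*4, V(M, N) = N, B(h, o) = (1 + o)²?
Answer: 2304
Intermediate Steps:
L(I) = 20 + 4*I
y(l) = 12 (y(l) = -12*(-1) = 12)
p = 36 (p = 20 + 4*(1 + 1)² = 20 + 4*2² = 20 + 4*4 = 20 + 16 = 36)
(p + y(V(1, -3)))² = (36 + 12)² = 48² = 2304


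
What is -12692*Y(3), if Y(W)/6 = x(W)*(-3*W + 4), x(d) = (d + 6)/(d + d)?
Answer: 571140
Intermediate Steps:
x(d) = (6 + d)/(2*d) (x(d) = (6 + d)/((2*d)) = (6 + d)*(1/(2*d)) = (6 + d)/(2*d))
Y(W) = 3*(4 - 3*W)*(6 + W)/W (Y(W) = 6*(((6 + W)/(2*W))*(-3*W + 4)) = 6*(((6 + W)/(2*W))*(4 - 3*W)) = 6*((4 - 3*W)*(6 + W)/(2*W)) = 3*(4 - 3*W)*(6 + W)/W)
-12692*Y(3) = -12692*(-42 - 9*3 + 72/3) = -12692*(-42 - 27 + 72*(⅓)) = -12692*(-42 - 27 + 24) = -12692*(-45) = -6346*(-90) = 571140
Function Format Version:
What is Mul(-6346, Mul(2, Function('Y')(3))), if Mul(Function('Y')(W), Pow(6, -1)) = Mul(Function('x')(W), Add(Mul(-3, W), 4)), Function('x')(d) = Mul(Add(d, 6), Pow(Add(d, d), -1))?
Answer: 571140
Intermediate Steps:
Function('x')(d) = Mul(Rational(1, 2), Pow(d, -1), Add(6, d)) (Function('x')(d) = Mul(Add(6, d), Pow(Mul(2, d), -1)) = Mul(Add(6, d), Mul(Rational(1, 2), Pow(d, -1))) = Mul(Rational(1, 2), Pow(d, -1), Add(6, d)))
Function('Y')(W) = Mul(3, Pow(W, -1), Add(4, Mul(-3, W)), Add(6, W)) (Function('Y')(W) = Mul(6, Mul(Mul(Rational(1, 2), Pow(W, -1), Add(6, W)), Add(Mul(-3, W), 4))) = Mul(6, Mul(Mul(Rational(1, 2), Pow(W, -1), Add(6, W)), Add(4, Mul(-3, W)))) = Mul(6, Mul(Rational(1, 2), Pow(W, -1), Add(4, Mul(-3, W)), Add(6, W))) = Mul(3, Pow(W, -1), Add(4, Mul(-3, W)), Add(6, W)))
Mul(-6346, Mul(2, Function('Y')(3))) = Mul(-6346, Mul(2, Add(-42, Mul(-9, 3), Mul(72, Pow(3, -1))))) = Mul(-6346, Mul(2, Add(-42, -27, Mul(72, Rational(1, 3))))) = Mul(-6346, Mul(2, Add(-42, -27, 24))) = Mul(-6346, Mul(2, -45)) = Mul(-6346, -90) = 571140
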